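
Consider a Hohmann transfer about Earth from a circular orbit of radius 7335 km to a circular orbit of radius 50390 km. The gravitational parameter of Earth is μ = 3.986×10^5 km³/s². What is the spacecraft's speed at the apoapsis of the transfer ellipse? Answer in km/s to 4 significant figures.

Transfer-ellipse semi-major axis a_t = (r₁ + r₂)/2 = (7335 + 50390)/2 = 28862.5 km.
At apoapsis, r = 50390 km.
Vis-viva: v = √[μ(2/r − 1/a_t)] = √[3.986×10^5 × (2/50390 − 1/28862.5)] = 1.418 km/s.

v = 1.418 km/s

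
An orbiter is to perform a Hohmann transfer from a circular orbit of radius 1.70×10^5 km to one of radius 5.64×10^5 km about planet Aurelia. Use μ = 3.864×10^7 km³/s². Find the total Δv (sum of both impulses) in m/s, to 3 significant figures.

Semi-major axis of the transfer orbit: a_t = (1.700×10^5 + 5.640×10^5)/2 = 3.670×10^5 km.
Circular speed at r₁: v₁ = √(μ/r₁) = √(3.864×10^7/1.700×10^5) = 15.0763 km/s.
On the transfer ellipse at r₁, vis-viva equation gives v_p = √[μ(2/r₁ − 1/a_t)] = 18.6896 km/s.
First burn Δv₁ = |v_p − v₁| = 3.613 km/s.
At r₂, v₂ = √(μ/r₂) = 8.277 km/s.
Transfer-orbit speed at r₂: v_a = √[μ(2/r₂ − 1/a_t)] = 5.633 km/s.
Second burn Δv₂ = |v₂ − v_a| = 2.644 km/s.
Δv = Δv₁ + Δv₂ = 3.613 + 2.644 = 6.257 km/s.

Δv = 6260 m/s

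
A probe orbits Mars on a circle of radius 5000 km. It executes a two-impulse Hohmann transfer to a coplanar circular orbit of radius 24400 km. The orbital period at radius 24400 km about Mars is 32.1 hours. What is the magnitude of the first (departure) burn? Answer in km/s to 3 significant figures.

From Kepler's third law T² = 4π²r³/μ at r = 24400 km, T = 32.1 hours = 32.1 × 3600 s = 1.1556×10^5 s: μ = 4π²r³/T² = 42945.2 km³/s².
Semi-major axis of the transfer orbit: a_t = (5000 + 24400)/2 = 14700 km.
Circular speed at r = 5000 km: v_c = √(μ/r) = 2.9307 km/s.
Transfer-orbit speed at the same r (vis-viva, a = a_t): v_t = √[μ(2/r − 1/a_t)] = 3.7758 km/s.
Δv₁ = |v_t − v_c| = |3.7758 − 2.9307| = 0.8451 km/s.

Δv₁ = 0.845 km/s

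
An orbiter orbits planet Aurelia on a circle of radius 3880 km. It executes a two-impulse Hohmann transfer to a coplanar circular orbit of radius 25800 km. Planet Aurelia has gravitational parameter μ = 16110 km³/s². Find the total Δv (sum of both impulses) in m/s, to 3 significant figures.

Δv = 1040 m/s

The Hohmann ellipse has a_t = (r₁ + r₂)/2 = 14840 km.
At r₁ the circular-orbit speed is v₁ = √(μ/r₁) = 2.03766 km/s.
On the transfer ellipse at r₁, vis-viva equation gives v_p = √[μ(2/r₁ − 1/a_t)] = 2.68673 km/s.
First burn Δv₁ = |v_p − v₁| = 0.6491 km/s.
Circular speed at r₂: v₂ = √(μ/r₂) = 0.79020162 km/s.
Transfer-orbit speed at r₂: v_a = √[μ(2/r₂ − 1/a_t)] = 0.40405160 km/s.
Second burn Δv₂ = |v₂ − v_a| = 0.3862 km/s.
Total Δv = Δv₁ + Δv₂ = 1.035 km/s.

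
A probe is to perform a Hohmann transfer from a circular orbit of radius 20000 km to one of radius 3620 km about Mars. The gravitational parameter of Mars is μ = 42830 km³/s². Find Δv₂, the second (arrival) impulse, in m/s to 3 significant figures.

Δv₂ = 1040 m/s

Transfer-ellipse semi-major axis a_t = (r₁ + r₂)/2 = (20000 + 3620)/2 = 11810 km.
Circular speed at r = 3620 km: v_c = √(μ/r) = 3.43969 km/s.
Vis-viva on the transfer ellipse at r = 3620 km gives v_t = √[μ(2/r − 1/a_t)] = 4.47620 km/s.
Δv₂ = |v_t − v_c| = |4.47620 − 3.43969| = 1.037 km/s.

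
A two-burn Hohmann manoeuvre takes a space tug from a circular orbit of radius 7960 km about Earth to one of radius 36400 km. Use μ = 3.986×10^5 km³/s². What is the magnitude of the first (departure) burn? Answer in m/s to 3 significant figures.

Transfer-ellipse semi-major axis a_t = (r₁ + r₂)/2 = (7960 + 36400)/2 = 22180 km.
On the circular orbit at r = 7960 km, v_c = √(μ/r) = 7.076 km/s.
Transfer-orbit speed at the same r (vis-viva, a = a_t): v_t = √[μ(2/r − 1/a_t)] = 9.065 km/s.
Δv₁ = |v_t − v_c| = |9.065 − 7.076| = 1.989 km/s.

Δv₁ = 1990 m/s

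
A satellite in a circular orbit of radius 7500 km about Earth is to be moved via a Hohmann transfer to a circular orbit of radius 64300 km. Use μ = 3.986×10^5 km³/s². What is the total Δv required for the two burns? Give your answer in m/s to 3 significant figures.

Δv = 3820 m/s

The Hohmann ellipse has a_t = (r₁ + r₂)/2 = 35900 km.
Circular speed at r₁: v₁ = √(μ/r₁) = √(3.986×10^5/7500) = 7.2902 km/s.
Transfer-orbit speed at r₁ (vis-viva): v_p = √[μ(2/r₁ − 1/a_t)] = 9.7566 km/s.
First burn Δv₁ = |v_p − v₁| = 2.466 km/s.
At r₂, v₂ = √(μ/r₂) = 2.490 km/s.
Transfer-orbit speed at r₂: v_a = √[μ(2/r₂ − 1/a_t)] = 1.138 km/s.
Second burn Δv₂ = |v₂ − v_a| = 1.352 km/s.
Total Δv = Δv₁ + Δv₂ = 3.818 km/s.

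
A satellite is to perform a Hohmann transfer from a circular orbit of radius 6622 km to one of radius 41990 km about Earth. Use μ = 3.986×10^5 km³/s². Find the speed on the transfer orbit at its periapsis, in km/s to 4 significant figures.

Semi-major axis of the transfer orbit: a_t = (6622 + 41990)/2 = 24306 km.
The periapsis of the transfer ellipse is at r = 6622 km.
From the vis-viva equation, v = √[μ(2/r − 1/a_t)] = 10.20 km/s.

v = 10.20 km/s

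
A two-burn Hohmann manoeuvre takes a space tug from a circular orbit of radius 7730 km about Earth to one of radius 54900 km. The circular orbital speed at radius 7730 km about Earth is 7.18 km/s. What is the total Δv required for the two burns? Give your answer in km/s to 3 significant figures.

From the circular-orbit relation v² = μ/r at r = 7730 km: μ = v²r = (7.18)² × 7730 = 3.98500×10^5 km³/s².
Transfer-ellipse semi-major axis a_t = (r₁ + r₂)/2 = (7730 + 54900)/2 = 31315 km.
Circular speed at r₁: v₁ = √(μ/r₁) = √(3.98500×10^5/7730) = 7.1800 km/s.
On the transfer ellipse at r₁, vis-viva equation gives v_p = √[μ(2/r₁ − 1/a_t)] = 9.5068 km/s.
First burn Δv₁ = |v_p − v₁| = 2.3268 km/s.
At r₂, v₂ = √(μ/r₂) = 2.6942 km/s.
Transfer-orbit speed at r₂: v_a = √[μ(2/r₂ − 1/a_t)] = 1.3386 km/s.
Second burn Δv₂ = |v₂ − v_a| = 1.3556 km/s.
Δv = Δv₁ + Δv₂ = 2.3268 + 1.3556 = 3.682 km/s.

Δv = 3.68 km/s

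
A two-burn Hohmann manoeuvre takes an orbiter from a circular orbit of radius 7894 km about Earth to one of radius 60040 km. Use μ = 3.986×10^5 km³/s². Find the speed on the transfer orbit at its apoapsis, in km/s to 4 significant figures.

v = 1.242 km/s

Transfer-ellipse semi-major axis a_t = (r₁ + r₂)/2 = (7894 + 60040)/2 = 33967 km.
The apoapsis of the transfer ellipse is at r = 60040 km.
From the vis-viva equation, v = √[μ(2/r − 1/a_t)] = 1.242 km/s.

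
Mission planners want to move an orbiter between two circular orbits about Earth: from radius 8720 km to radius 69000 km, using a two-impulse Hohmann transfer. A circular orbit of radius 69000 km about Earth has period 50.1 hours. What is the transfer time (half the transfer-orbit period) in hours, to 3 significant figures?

From Kepler's third law T² = 4π²r³/μ at r = 69000 km, T = 50.1 hours = 50.1 × 3600 s = 1.8036×10^5 s: μ = 4π²r³/T² = 3.98682×10^5 km³/s².
Transfer-ellipse semi-major axis a_t = (r₁ + r₂)/2 = (8720 + 69000)/2 = 38860 km.
By Kepler's third law the transfer-orbit period is T = 2π√(a_t³/μ), so t = T/2 = 38110 s.
Converting: 38110 s ÷ 3600 s/hour = 10.6 hours.

t = 10.6 hours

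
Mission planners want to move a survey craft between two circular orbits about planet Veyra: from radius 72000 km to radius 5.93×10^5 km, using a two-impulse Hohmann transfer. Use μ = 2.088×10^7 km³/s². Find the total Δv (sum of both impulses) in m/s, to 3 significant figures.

Transfer-ellipse semi-major axis a_t = (r₁ + r₂)/2 = (72000 + 5.930×10^5)/2 = 3.325×10^5 km.
Circular speed at r₁: v₁ = √(μ/r₁) = √(2.088×10^7/72000) = 17.0294 km/s.
On the transfer ellipse at r₁, vis-viva equation gives v_p = √[μ(2/r₁ − 1/a_t)] = 22.7421 km/s.
First burn Δv₁ = |v_p − v₁| = 5.7127 km/s.
At r₂, v₂ = √(μ/r₂) = 5.9339 km/s.
Transfer-orbit speed at r₂: v_a = √[μ(2/r₂ − 1/a_t)] = 2.7613 km/s.
Second burn Δv₂ = |v₂ − v_a| = 3.1726 km/s.
Δv = Δv₁ + Δv₂ = 5.7127 + 3.1726 = 8.885 km/s.

Δv = 8890 m/s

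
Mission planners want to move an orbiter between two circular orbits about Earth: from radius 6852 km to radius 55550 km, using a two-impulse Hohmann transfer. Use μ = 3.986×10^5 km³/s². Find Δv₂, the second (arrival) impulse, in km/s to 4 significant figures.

Δv₂ = 1.423 km/s

The Hohmann ellipse has a_t = (r₁ + r₂)/2 = 31201 km.
On the circular orbit at r = 55550 km, v_c = √(μ/r) = 2.6787 km/s.
Vis-viva on the transfer ellipse at r = 55550 km gives v_t = √[μ(2/r − 1/a_t)] = 1.2553 km/s.
Δv₂ = |v_t − v_c| = |1.2553 − 2.6787| = 1.423 km/s.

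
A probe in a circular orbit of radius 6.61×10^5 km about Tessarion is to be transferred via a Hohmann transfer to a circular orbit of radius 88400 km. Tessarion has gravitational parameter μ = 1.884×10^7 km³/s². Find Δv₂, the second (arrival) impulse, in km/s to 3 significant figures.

Semi-major axis of the transfer orbit: a_t = (6.610×10^5 + 88400)/2 = 3.747×10^5 km.
Circular speed at r = 88400 km: v_c = √(μ/r) = 14.599 km/s.
Vis-viva on the transfer ellipse at r = 88400 km gives v_t = √[μ(2/r − 1/a_t)] = 19.390 km/s.
Δv₂ = |v_t − v_c| = |19.390 − 14.599| = 4.791 km/s.

Δv₂ = 4.79 km/s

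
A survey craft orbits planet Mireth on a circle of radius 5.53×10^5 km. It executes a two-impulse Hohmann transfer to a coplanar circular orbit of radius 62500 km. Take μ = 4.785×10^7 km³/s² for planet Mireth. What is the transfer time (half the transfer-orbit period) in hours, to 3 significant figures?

t = 21.5 hours

Semi-major axis of the transfer orbit: a_t = (5.530×10^5 + 62500)/2 = 3.0775×10^5 km.
Half the transfer-orbit period gives t = π√(a_t³/μ) = 77540 s.
Converting: 77540 s ÷ 3600 s/hour = 21.5 hours.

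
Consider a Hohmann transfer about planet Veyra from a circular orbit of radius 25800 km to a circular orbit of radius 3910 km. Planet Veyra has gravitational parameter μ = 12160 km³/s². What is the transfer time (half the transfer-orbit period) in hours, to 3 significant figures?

Transfer-ellipse semi-major axis a_t = (r₁ + r₂)/2 = (25800 + 3910)/2 = 14855 km.
Half the transfer-orbit period gives t = π√(a_t³/μ) = 51580 s.
Converting: 51580 s ÷ 3600 s/hour = 14.3 hours.

t = 14.3 hours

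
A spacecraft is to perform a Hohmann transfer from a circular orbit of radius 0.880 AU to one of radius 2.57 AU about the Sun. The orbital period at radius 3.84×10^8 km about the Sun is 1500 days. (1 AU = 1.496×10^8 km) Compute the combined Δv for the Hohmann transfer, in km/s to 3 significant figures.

Δv = 12.3 km/s

From Kepler's third law T² = 4π²r³/μ at r = 3.84×10^8 km, T = 1500 days = 1500 × 86400 s = 1.296×10^8 s: μ = 4π²r³/T² = 1.33089×10^11 km³/s².
In km: r₁ = 0.880 × 1.496×10^8 = 1.31648×10^8 km; r₂ = 2.57 × 1.496×10^8 = 3.84472×10^8 km.
Semi-major axis of the transfer orbit: a_t = (1.31648×10^8 + 3.84472×10^8)/2 = 2.5806×10^8 km.
Circular speed at r₁: v₁ = √(μ/r₁) = √(1.33089×10^11/1.31648×10^8) = 31.795 km/s.
Transfer-orbit speed at r₁ (vis-viva equation): v_p = √[μ(2/r₁ − 1/a_t)] = 38.809 km/s.
First burn Δv₁ = |v_p − v₁| = 7.014 km/s.
At r₂, v₂ = √(μ/r₂) = 18.6054 km/s.
Transfer-orbit speed at r₂: v_a = √[μ(2/r₂ − 1/a_t)] = 13.2888 km/s.
Second burn Δv₂ = |v₂ − v_a| = 5.317 km/s.
Δv = Δv₁ + Δv₂ = 7.014 + 5.317 = 12.33 km/s.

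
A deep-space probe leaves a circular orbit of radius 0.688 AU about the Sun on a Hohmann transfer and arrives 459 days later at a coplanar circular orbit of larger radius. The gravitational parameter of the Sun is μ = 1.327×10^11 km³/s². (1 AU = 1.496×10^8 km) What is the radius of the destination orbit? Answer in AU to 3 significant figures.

r₂ = 3.01 AU

In km: r₁ = 0.688 × 1.496×10^8 = 1.029248×10^8 km.
Transfer time t = 459 days = 3.96576×10^7 s, and t = π√(a_t³/μ).
So a_t = (μ t²/π²)^(1/3) = (1.327×10^11 × (3.96576×10^7)² / π²)^(1/3) = 2.7653×10^8 km.
Since a_t = (r₁ + r₂)/2, r₂ = 2a_t − r₁ = 2×2.7653×10^8 − 1.029248×10^8 = 4.501352×10^8 km.
In AU: r₂ = 4.501352×10^8 / 1.496×10^8 = 3.01 AU.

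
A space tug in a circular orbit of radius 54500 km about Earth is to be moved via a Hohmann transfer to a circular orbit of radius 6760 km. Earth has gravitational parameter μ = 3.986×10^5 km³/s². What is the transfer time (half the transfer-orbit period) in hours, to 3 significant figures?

t = 7.41 hours

Semi-major axis of the transfer orbit: a_t = (54500 + 6760)/2 = 30630 km.
By Kepler's third law the transfer-orbit period is T = 2π√(a_t³/μ), so t = T/2 = 26670 s.
Converting: 26670 s ÷ 3600 s/hour = 7.41 hours.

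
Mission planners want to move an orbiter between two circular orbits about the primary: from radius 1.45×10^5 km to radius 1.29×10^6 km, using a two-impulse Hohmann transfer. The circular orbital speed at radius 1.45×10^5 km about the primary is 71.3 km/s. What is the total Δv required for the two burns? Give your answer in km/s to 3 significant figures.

From the circular-orbit relation v² = μ/r at r = 1.45×10^5 km: μ = v²r = (71.3)² × 1.45×10^5 = 7.37135×10^8 km³/s².
Transfer-ellipse semi-major axis a_t = (r₁ + r₂)/2 = (1.450×10^5 + 1.290×10^6)/2 = 7.175×10^5 km.
At r₁ the circular-orbit speed is v₁ = √(μ/r₁) = 71.30 km/s.
On the transfer ellipse at r₁, v² = μ(2/r − 1/a) gives v_p = √[μ(2/r₁ − 1/a_t)] = 95.60 km/s.
First burn Δv₁ = |v_p − v₁| = 24.30 km/s.
At r₂, v₂ = √(μ/r₂) = 23.904 km/s.
Transfer-orbit speed at r₂: v_a = √[μ(2/r₂ − 1/a_t)] = 10.746 km/s.
Second burn Δv₂ = |v₂ − v_a| = 13.16 km/s.
Total Δv = Δv₁ + Δv₂ = 37.46 km/s.

Δv = 37.5 km/s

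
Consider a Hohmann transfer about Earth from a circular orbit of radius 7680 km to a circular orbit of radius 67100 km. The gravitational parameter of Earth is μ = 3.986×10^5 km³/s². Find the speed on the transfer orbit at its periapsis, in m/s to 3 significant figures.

The Hohmann ellipse has a_t = (r₁ + r₂)/2 = 37390 km.
At periapsis, r = 7680 km.
Vis-viva: v = √[μ(2/r − 1/a_t)] = √[3.986×10^5 × (2/7680 − 1/37390)] = 9.651 km/s.

v = 9650 m/s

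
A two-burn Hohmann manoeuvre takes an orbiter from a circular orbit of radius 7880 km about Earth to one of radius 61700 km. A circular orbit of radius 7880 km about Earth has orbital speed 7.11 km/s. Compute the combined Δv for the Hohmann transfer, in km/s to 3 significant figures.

From the circular-orbit relation v² = μ/r at r = 7880 km: μ = v²r = (7.11)² × 7880 = 3.98351×10^5 km³/s².
The Hohmann ellipse has a_t = (r₁ + r₂)/2 = 34790 km.
Circular speed at r₁: v₁ = √(μ/r₁) = √(3.98351×10^5/7880) = 7.1100 km/s.
Transfer-orbit speed at r₁ (vis-viva equation): v_p = √[μ(2/r₁ − 1/a_t)] = 9.4686 km/s.
First burn Δv₁ = |v_p − v₁| = 2.3586 km/s.
Circular speed at r₂: v₂ = √(μ/r₂) = 2.5409 km/s.
Transfer-orbit speed at r₂: v_a = √[μ(2/r₂ − 1/a_t)] = 1.2093 km/s.
Second burn Δv₂ = |v₂ − v_a| = 1.3316 km/s.
Δv = Δv₁ + Δv₂ = 2.3586 + 1.3316 = 3.690 km/s.

Δv = 3.69 km/s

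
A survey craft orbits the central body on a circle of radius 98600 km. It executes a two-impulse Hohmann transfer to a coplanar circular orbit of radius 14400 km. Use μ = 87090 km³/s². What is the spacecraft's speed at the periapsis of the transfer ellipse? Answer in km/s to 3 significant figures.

v = 3.25 km/s

Transfer-ellipse semi-major axis a_t = (r₁ + r₂)/2 = (98600 + 14400)/2 = 56500 km.
The periapsis of the transfer ellipse is at r = 14400 km.
From the vis-viva equation, v = √[μ(2/r − 1/a_t)] = 3.249 km/s.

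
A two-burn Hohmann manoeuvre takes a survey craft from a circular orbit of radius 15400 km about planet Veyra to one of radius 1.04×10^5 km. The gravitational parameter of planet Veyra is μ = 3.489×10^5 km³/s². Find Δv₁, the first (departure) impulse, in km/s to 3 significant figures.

Δv₁ = 1.52 km/s

Transfer-ellipse semi-major axis a_t = (r₁ + r₂)/2 = (15400 + 1.040×10^5)/2 = 59700 km.
On the circular orbit at r = 15400 km, v_c = √(μ/r) = 4.760 km/s.
Vis-viva on the transfer ellipse at r = 15400 km gives v_t = √[μ(2/r − 1/a_t)] = 6.282 km/s.
Δv₁ = |v_t − v_c| = |6.282 − 4.760| = 1.522 km/s.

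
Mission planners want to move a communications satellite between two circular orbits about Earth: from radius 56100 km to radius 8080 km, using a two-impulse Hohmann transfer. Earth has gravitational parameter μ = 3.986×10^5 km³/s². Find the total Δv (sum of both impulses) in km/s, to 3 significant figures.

Δv = 3.59 km/s

Semi-major axis of the transfer orbit: a_t = (56100 + 8080)/2 = 32090 km.
Circular speed at r₁: v₁ = √(μ/r₁) = √(3.986×10^5/56100) = 2.666 km/s.
On the transfer ellipse at r₁, vis-viva equation gives v_a = √[μ(2/r₁ − 1/a_t)] = 1.338 km/s.
First burn Δv₁ = |v_a − v₁| = 1.328 km/s.
At r₂, v₂ = √(μ/r₂) = 7.024 km/s.
Transfer-orbit speed at r₂: v_p = √[μ(2/r₂ − 1/a_t)] = 9.287 km/s.
Second burn Δv₂ = |v₂ − v_p| = 2.263 km/s.
Δv = Δv₁ + Δv₂ = 1.328 + 2.263 = 3.591 km/s.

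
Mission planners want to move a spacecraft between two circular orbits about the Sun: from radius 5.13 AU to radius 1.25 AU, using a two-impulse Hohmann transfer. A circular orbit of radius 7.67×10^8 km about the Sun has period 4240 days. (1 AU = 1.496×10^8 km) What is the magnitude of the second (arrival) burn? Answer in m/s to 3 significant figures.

From Kepler's third law T² = 4π²r³/μ at r = 7.67×10^8 km, T = 4240 days = 4240 × 86400 s = 3.66336×10^8 s: μ = 4π²r³/T² = 1.32735×10^11 km³/s².
In km: r₁ = 5.13 × 1.496×10^8 = 7.67448×10^8 km; r₂ = 1.25 × 1.496×10^8 = 1.870×10^8 km.
Semi-major axis of the transfer orbit: a_t = (7.67448×10^8 + 1.870×10^8)/2 = 4.77224×10^8 km.
On the circular orbit at r = 1.870×10^8 km, v_c = √(μ/r) = 26.642 km/s.
Vis-viva on the transfer ellipse at r = 1.870×10^8 km gives v_t = √[μ(2/r − 1/a_t)] = 33.786 km/s.
Δv₂ = |v_t − v_c| = |33.786 − 26.642| = 7.144 km/s.

Δv₂ = 7140 m/s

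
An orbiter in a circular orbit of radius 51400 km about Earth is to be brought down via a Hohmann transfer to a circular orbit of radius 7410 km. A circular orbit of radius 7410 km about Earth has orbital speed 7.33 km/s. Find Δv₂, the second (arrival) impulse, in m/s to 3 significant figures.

Δv₂ = 2360 m/s

From the circular-orbit relation v² = μ/r at r = 7410 km: μ = v²r = (7.33)² × 7410 = 3.98131×10^5 km³/s².
The Hohmann ellipse has a_t = (r₁ + r₂)/2 = 29405 km.
Circular speed at r = 7410 km: v_c = √(μ/r) = 7.330 km/s.
Transfer-orbit speed at the same r (vis-viva, a = a_t): v_t = √[μ(2/r − 1/a_t)] = 9.691 km/s.
Δv₂ = |v_t − v_c| = |9.691 − 7.330| = 2.361 km/s.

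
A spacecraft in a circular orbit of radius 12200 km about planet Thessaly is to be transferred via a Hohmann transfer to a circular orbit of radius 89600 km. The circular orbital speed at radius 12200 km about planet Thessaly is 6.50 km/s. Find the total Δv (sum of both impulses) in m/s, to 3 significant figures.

From the circular-orbit relation v² = μ/r at r = 12200 km: μ = v²r = (6.50)² × 12200 = 5.15450×10^5 km³/s².
The Hohmann ellipse has a_t = (r₁ + r₂)/2 = 50900 km.
Circular speed at r₁: v₁ = √(μ/r₁) = √(5.15450×10^5/12200) = 6.500 km/s.
Transfer-orbit speed at r₁ (vis-viva equation): v_p = √[μ(2/r₁ − 1/a_t)] = 8.624 km/s.
First burn Δv₁ = |v_p − v₁| = 2.124 km/s.
Circular speed at r₂: v₂ = √(μ/r₂) = 2.398 km/s.
Transfer-orbit speed at r₂: v_a = √[μ(2/r₂ − 1/a_t)] = 1.174 km/s.
Second burn Δv₂ = |v₂ − v_a| = 1.224 km/s.
Total Δv = Δv₁ + Δv₂ = 3.348 km/s.

Δv = 3350 m/s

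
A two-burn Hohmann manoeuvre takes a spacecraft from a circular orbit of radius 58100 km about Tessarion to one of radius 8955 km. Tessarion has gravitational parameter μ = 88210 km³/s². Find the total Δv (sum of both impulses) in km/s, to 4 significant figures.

The Hohmann ellipse has a_t = (r₁ + r₂)/2 = 33527.5 km.
Circular speed at r₁: v₁ = √(μ/r₁) = √(88210/58100) = 1.2322 km/s.
Transfer-orbit speed at r₁ (vis-viva): v_a = √[μ(2/r₁ − 1/a_t)] = 0.63680 km/s.
First burn Δv₁ = |v_a − v₁| = 0.5954 km/s.
Circular speed at r₂: v₂ = √(μ/r₂) = 3.139 km/s.
Transfer-orbit speed at r₂: v_p = √[μ(2/r₂ − 1/a_t)] = 4.132 km/s.
Second burn Δv₂ = |v₂ − v_p| = 0.9930 km/s.
Total Δv = Δv₁ + Δv₂ = 1.588 km/s.

Δv = 1.588 km/s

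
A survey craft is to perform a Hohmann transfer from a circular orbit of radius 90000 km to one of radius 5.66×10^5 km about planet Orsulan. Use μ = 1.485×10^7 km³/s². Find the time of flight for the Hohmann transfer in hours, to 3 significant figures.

t = 42.5 hours

The Hohmann ellipse has a_t = (r₁ + r₂)/2 = 3.280×10^5 km.
Transfer time t = π√(a_t³/μ) = π√((3.280×10^5)³ / 1.485×10^7) = 1.531×10^5 s.
Converting: 1.531×10^5 s ÷ 3600 s/hour = 42.5 hours.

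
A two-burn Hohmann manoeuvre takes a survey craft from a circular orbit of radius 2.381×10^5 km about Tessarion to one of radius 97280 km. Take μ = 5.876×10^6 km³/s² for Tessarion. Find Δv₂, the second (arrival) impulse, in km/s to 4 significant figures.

Δv₂ = 1.489 km/s

The Hohmann ellipse has a_t = (r₁ + r₂)/2 = 1.6769×10^5 km.
On the circular orbit at r = 97280 km, v_c = √(μ/r) = 7.772 km/s.
Transfer-orbit speed at the same r (vis-viva, a = a_t): v_t = √[μ(2/r − 1/a_t)] = 9.261 km/s.
Δv₂ = |v_t − v_c| = |9.261 − 7.772| = 1.489 km/s.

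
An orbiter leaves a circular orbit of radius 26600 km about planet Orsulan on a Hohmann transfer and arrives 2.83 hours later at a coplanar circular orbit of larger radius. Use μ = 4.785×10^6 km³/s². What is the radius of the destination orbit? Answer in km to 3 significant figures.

Transfer time t = 2.83 hours = 10188 s, and t = π√(a_t³/μ).
So a_t = (μ t²/π²)^(1/3) = (4.785×10^6 × (10188)² / π²)^(1/3) = 36919 km.
Since a_t = (r₁ + r₂)/2, r₂ = 2a_t − r₁ = 2×36919 − 26600 = 47238 km.

r₂ = 47200 km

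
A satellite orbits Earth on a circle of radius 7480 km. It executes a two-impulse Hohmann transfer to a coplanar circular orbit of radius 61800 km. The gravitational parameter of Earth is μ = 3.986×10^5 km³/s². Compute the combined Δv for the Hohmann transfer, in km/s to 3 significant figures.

Δv = 3.81 km/s

Semi-major axis of the transfer orbit: a_t = (7480 + 61800)/2 = 34640 km.
Circular speed at r₁: v₁ = √(μ/r₁) = √(3.986×10^5/7480) = 7.2999 km/s.
On the transfer ellipse at r₁, v² = μ(2/r − 1/a) gives v_p = √[μ(2/r₁ − 1/a_t)] = 9.7504 km/s.
First burn Δv₁ = |v_p − v₁| = 2.4505 km/s.
Circular speed at r₂: v₂ = √(μ/r₂) = 2.53965 km/s.
Transfer-orbit speed at r₂: v_a = √[μ(2/r₂ − 1/a_t)] = 1.18015 km/s.
Second burn Δv₂ = |v₂ − v_a| = 1.3595 km/s.
Total Δv = Δv₁ + Δv₂ = 3.810 km/s.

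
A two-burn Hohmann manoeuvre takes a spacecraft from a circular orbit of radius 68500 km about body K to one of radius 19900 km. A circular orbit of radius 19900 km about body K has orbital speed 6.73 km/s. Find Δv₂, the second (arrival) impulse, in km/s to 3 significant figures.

Δv₂ = 1.65 km/s

From the circular-orbit relation v² = μ/r at r = 19900 km: μ = v²r = (6.73)² × 19900 = 9.01329×10^5 km³/s².
Transfer-ellipse semi-major axis a_t = (r₁ + r₂)/2 = (68500 + 19900)/2 = 44200 km.
Circular speed at r = 19900 km: v_c = √(μ/r) = 6.730 km/s.
Transfer-orbit speed at the same r (vis-viva, a = a_t): v_t = √[μ(2/r − 1/a_t)] = 8.378 km/s.
Δv₂ = |v_t − v_c| = |8.378 − 6.730| = 1.648 km/s.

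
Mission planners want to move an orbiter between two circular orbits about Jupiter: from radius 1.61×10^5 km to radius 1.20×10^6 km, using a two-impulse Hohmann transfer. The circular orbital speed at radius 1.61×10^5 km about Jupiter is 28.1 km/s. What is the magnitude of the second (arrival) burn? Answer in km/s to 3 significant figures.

Δv₂ = 5.29 km/s

From the circular-orbit relation v² = μ/r at r = 1.61×10^5 km: μ = v²r = (28.1)² × 1.61×10^5 = 1.27127×10^8 km³/s².
The Hohmann ellipse has a_t = (r₁ + r₂)/2 = 6.805×10^5 km.
On the circular orbit at r = 1.200×10^6 km, v_c = √(μ/r) = 10.2927 km/s.
Vis-viva on the transfer ellipse at r = 1.200×10^6 km gives v_t = √[μ(2/r − 1/a_t)] = 5.00642 km/s.
Δv₂ = |v_t − v_c| = |5.00642 − 10.2927| = 5.286 km/s.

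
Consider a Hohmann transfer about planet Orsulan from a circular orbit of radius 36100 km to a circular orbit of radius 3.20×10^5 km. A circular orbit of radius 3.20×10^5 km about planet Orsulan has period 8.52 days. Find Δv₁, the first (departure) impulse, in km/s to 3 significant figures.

Δv₁ = 2.77 km/s

From Kepler's third law T² = 4π²r³/μ at r = 3.20×10^5 km, T = 8.52 days = 8.52 × 86400 s = 7.36128×10^5 s: μ = 4π²r³/T² = 2.38728×10^6 km³/s².
Transfer-ellipse semi-major axis a_t = (r₁ + r₂)/2 = (36100 + 3.200×10^5)/2 = 1.7805×10^5 km.
Circular speed at r = 36100 km: v_c = √(μ/r) = 8.1320 km/s.
Transfer-orbit speed at the same r (vis-viva, a = a_t): v_t = √[μ(2/r − 1/a_t)] = 10.902 km/s.
Δv₁ = |v_t − v_c| = |10.902 − 8.1320| = 2.770 km/s.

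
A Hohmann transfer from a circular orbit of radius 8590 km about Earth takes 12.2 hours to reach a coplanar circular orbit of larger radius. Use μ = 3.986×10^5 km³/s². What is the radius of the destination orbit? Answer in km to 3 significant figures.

Transfer time t = 12.2 hours = 43920 s, and t = π√(a_t³/μ).
So a_t = (μ t²/π²)^(1/3) = (3.986×10^5 × (43920)² / π²)^(1/3) = 42709 km.
Since a_t = (r₁ + r₂)/2, r₂ = 2a_t − r₁ = 2×42709 − 8590 = 76828 km.

r₂ = 76800 km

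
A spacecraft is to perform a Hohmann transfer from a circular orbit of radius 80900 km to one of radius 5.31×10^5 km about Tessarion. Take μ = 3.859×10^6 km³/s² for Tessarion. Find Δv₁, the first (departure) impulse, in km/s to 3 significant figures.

Semi-major axis of the transfer orbit: a_t = (80900 + 5.310×10^5)/2 = 3.0595×10^5 km.
On the circular orbit at r = 80900 km, v_c = √(μ/r) = 6.907 km/s.
Vis-viva on the transfer ellipse at r = 80900 km gives v_t = √[μ(2/r − 1/a_t)] = 9.099 km/s.
Δv₁ = |v_t − v_c| = |9.099 − 6.907| = 2.192 km/s.

Δv₁ = 2.19 km/s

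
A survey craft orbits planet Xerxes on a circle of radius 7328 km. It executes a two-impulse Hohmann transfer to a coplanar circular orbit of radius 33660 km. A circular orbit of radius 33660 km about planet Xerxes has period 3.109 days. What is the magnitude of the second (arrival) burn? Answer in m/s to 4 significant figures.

From Kepler's third law T² = 4π²r³/μ at r = 33660 km, T = 3.109 days = 3.109 × 86400 s = 2.686176×10^5 s: μ = 4π²r³/T² = 20865.7 km³/s².
Semi-major axis of the transfer orbit: a_t = (7328 + 33660)/2 = 20494 km.
On the circular orbit at r = 33660 km, v_c = √(μ/r) = 0.7873 km/s.
Transfer-orbit speed at the same r (vis-viva, a = a_t): v_t = √[μ(2/r − 1/a_t)] = 0.4708 km/s.
Δv₂ = |v_t − v_c| = |0.4708 − 0.7873| = 0.3165 km/s.

Δv₂ = 316.5 m/s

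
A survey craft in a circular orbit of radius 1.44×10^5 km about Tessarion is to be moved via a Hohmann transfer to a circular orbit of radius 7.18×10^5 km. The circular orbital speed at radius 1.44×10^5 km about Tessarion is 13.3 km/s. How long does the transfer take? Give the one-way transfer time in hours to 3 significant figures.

t = 48.9 hours

From the circular-orbit relation v² = μ/r at r = 1.44×10^5 km: μ = v²r = (13.3)² × 1.44×10^5 = 2.54722×10^7 km³/s².
Semi-major axis of the transfer orbit: a_t = (1.440×10^5 + 7.180×10^5)/2 = 4.310×10^5 km.
Half the transfer-orbit period gives t = π√(a_t³/μ) = 1.761×10^5 s.
Converting: 1.761×10^5 s ÷ 3600 s/hour = 48.9 hours.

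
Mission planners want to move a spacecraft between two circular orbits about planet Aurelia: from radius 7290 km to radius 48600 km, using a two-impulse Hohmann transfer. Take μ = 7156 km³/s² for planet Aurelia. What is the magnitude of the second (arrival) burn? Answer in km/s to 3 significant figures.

Δv₂ = 0.188 km/s

The Hohmann ellipse has a_t = (r₁ + r₂)/2 = 27945 km.
Circular speed at r = 48600 km: v_c = √(μ/r) = 0.3837 km/s.
Vis-viva on the transfer ellipse at r = 48600 km gives v_t = √[μ(2/r − 1/a_t)] = 0.1960 km/s.
Δv₂ = |v_t − v_c| = |0.1960 − 0.3837| = 0.1877 km/s.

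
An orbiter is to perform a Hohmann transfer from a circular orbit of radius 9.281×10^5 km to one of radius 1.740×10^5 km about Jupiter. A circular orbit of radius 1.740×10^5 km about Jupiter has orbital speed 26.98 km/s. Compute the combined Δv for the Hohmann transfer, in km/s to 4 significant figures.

From the circular-orbit relation v² = μ/r at r = 1.740×10^5 km: μ = v²r = (26.98)² × 1.740×10^5 = 1.26658×10^8 km³/s².
Semi-major axis of the transfer orbit: a_t = (9.281×10^5 + 1.740×10^5)/2 = 5.5105×10^5 km.
At r₁ the circular-orbit speed is v₁ = √(μ/r₁) = 11.682 km/s.
Transfer-orbit speed at r₁ (v² = μ(2/r − 1/a)): v_a = √[μ(2/r₁ − 1/a_t)] = 6.5644 km/s.
First burn Δv₁ = |v_a − v₁| = 5.118 km/s.
Circular speed at r₂: v₂ = √(μ/r₂) = 26.980 km/s.
Transfer-orbit speed at r₂: v_p = √[μ(2/r₂ − 1/a_t)] = 35.014 km/s.
Second burn Δv₂ = |v₂ − v_p| = 8.034 km/s.
Δv = Δv₁ + Δv₂ = 5.118 + 8.034 = 13.15 km/s.

Δv = 13.15 km/s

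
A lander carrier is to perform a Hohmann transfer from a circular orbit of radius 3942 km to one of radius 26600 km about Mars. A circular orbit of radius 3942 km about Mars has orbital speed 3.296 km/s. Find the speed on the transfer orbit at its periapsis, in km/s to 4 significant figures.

From the circular-orbit relation v² = μ/r at r = 3942 km: μ = v²r = (3.296)² × 3942 = 42824.4 km³/s².
Transfer-ellipse semi-major axis a_t = (r₁ + r₂)/2 = (3942 + 26600)/2 = 15271 km.
The periapsis of the transfer ellipse is at r = 3942 km.
Applying v² = μ(2/r − 1/a_t): v = 4.350 km/s.

v = 4.350 km/s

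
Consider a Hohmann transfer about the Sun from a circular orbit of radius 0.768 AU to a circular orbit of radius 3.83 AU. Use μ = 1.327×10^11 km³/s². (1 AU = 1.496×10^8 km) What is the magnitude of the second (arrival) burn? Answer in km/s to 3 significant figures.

In km: r₁ = 0.768 × 1.496×10^8 = 1.148928×10^8 km; r₂ = 3.83 × 1.496×10^8 = 5.72968×10^8 km.
Transfer-ellipse semi-major axis a_t = (r₁ + r₂)/2 = (1.148928×10^8 + 5.72968×10^8)/2 = 3.439304×10^8 km.
Circular speed at r = 5.72968×10^8 km: v_c = √(μ/r) = 15.21844 km/s.
Transfer-orbit speed at the same r (vis-viva, a = a_t): v_t = √[μ(2/r − 1/a_t)] = 8.795923 km/s.
Δv₂ = |v_t − v_c| = |8.795923 − 15.21844| = 6.423 km/s.

Δv₂ = 6.42 km/s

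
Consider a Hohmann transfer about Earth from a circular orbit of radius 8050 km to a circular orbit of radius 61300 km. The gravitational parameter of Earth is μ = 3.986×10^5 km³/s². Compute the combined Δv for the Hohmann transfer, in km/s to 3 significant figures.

Transfer-ellipse semi-major axis a_t = (r₁ + r₂)/2 = (8050 + 61300)/2 = 34675 km.
Circular speed at r₁: v₁ = √(μ/r₁) = √(3.986×10^5/8050) = 7.03673 km/s.
On the transfer ellipse at r₁, vis-viva gives v_p = √[μ(2/r₁ − 1/a_t)] = 9.35605 km/s.
First burn Δv₁ = |v_p − v₁| = 2.3193 km/s.
At r₂, v₂ = √(μ/r₂) = 2.54999 km/s.
Transfer-orbit speed at r₂: v_a = √[μ(2/r₂ − 1/a_t)] = 1.22865 km/s.
Second burn Δv₂ = |v₂ − v_a| = 1.3213 km/s.
Δv = Δv₁ + Δv₂ = 2.3193 + 1.3213 = 3.641 km/s.

Δv = 3.64 km/s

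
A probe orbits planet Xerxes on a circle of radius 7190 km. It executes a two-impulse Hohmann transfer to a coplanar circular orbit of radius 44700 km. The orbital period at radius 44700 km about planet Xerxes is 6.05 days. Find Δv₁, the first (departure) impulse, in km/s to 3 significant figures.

From Kepler's third law T² = 4π²r³/μ at r = 44700 km, T = 6.05 days = 6.05 × 86400 s = 5.2272×10^5 s: μ = 4π²r³/T² = 12904.6 km³/s².
The Hohmann ellipse has a_t = (r₁ + r₂)/2 = 25945 km.
Circular speed at r = 7190 km: v_c = √(μ/r) = 1.3397 km/s.
Vis-viva on the transfer ellipse at r = 7190 km gives v_t = √[μ(2/r − 1/a_t)] = 1.7585 km/s.
Δv₁ = |v_t − v_c| = |1.7585 − 1.3397| = 0.4188 km/s.

Δv₁ = 0.419 km/s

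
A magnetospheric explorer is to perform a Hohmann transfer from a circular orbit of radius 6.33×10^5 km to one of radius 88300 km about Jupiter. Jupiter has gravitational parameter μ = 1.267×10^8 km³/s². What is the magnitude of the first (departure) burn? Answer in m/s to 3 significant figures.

The Hohmann ellipse has a_t = (r₁ + r₂)/2 = 3.6065×10^5 km.
On the circular orbit at r = 6.330×10^5 km, v_c = √(μ/r) = 14.1477 km/s.
Transfer-orbit speed at the same r (vis-viva, a = a_t): v_t = √[μ(2/r − 1/a_t)] = 7.00042 km/s.
Δv₁ = |v_t − v_c| = |7.00042 − 14.1477| = 7.147 km/s.

Δv₁ = 7150 m/s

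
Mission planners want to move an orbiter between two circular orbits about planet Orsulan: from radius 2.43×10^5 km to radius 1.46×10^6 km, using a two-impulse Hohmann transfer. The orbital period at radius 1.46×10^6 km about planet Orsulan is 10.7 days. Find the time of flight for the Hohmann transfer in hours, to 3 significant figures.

From Kepler's third law T² = 4π²r³/μ at r = 1.46×10^6 km, T = 10.7 days = 10.7 × 86400 s = 9.2448×10^5 s: μ = 4π²r³/T² = 1.43755×10^8 km³/s².
Transfer-ellipse semi-major axis a_t = (r₁ + r₂)/2 = (2.430×10^5 + 1.460×10^6)/2 = 8.515×10^5 km.
Transfer time t = π√(a_t³/μ) = π√((8.515×10^5)³ / 1.43755×10^8) = 2.059×10^5 s.
Converting: 2.059×10^5 s ÷ 3600 s/hour = 57.2 hours.

t = 57.2 hours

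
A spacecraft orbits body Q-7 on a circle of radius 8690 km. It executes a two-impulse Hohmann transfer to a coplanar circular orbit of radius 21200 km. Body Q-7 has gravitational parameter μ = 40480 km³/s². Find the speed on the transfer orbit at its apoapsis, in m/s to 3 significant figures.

v = 1050 m/s

Transfer-ellipse semi-major axis a_t = (r₁ + r₂)/2 = (8690 + 21200)/2 = 14945 km.
At apoapsis, r = 21200 km.
From the vis-viva equation, v = √[μ(2/r − 1/a_t)] = 1.054 km/s.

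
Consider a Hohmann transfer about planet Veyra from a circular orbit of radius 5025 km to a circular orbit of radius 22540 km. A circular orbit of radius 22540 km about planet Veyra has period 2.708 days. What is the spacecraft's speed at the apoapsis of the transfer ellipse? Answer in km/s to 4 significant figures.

From Kepler's third law T² = 4π²r³/μ at r = 22540 km, T = 2.708 days = 2.708 × 86400 s = 2.339712×10^5 s: μ = 4π²r³/T² = 8258.41 km³/s².
The Hohmann ellipse has a_t = (r₁ + r₂)/2 = 13782.5 km.
At apoapsis, r = 22540 km.
Vis-viva: v = √[μ(2/r − 1/a_t)] = √[8258.41 × (2/22540 − 1/13782.5)] = 0.3655 km/s.

v = 0.3655 km/s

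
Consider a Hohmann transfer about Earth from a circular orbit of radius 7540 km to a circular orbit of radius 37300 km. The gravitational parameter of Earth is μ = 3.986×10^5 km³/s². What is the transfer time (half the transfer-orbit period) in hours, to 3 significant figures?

Transfer-ellipse semi-major axis a_t = (r₁ + r₂)/2 = (7540 + 37300)/2 = 22420 km.
Transfer time t = π√(a_t³/μ) = π√((22420)³ / 3.986×10^5) = 16700 s.
Converting: 16700 s ÷ 3600 s/hour = 4.64 hours.

t = 4.64 hours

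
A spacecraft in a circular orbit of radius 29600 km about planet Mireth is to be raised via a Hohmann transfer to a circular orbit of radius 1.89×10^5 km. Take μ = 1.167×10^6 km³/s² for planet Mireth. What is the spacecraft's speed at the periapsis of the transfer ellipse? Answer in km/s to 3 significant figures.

Transfer-ellipse semi-major axis a_t = (r₁ + r₂)/2 = (29600 + 1.890×10^5)/2 = 1.093×10^5 km.
The periapsis of the transfer ellipse is at r = 29600 km.
From the vis-viva equation, v = √[μ(2/r − 1/a_t)] = 8.257 km/s.

v = 8.26 km/s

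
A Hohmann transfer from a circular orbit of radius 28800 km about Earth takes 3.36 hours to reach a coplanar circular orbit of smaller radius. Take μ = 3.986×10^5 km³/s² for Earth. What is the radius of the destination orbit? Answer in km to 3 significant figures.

Transfer time t = 3.36 hours = 12096 s, and t = π√(a_t³/μ).
So a_t = (μ t²/π²)^(1/3) = (3.986×10^5 × (12096)² / π²)^(1/3) = 18079 km.
Since a_t = (r₁ + r₂)/2, r₂ = 2a_t − r₁ = 2×18079 − 28800 = 7358 km.

r₂ = 7360 km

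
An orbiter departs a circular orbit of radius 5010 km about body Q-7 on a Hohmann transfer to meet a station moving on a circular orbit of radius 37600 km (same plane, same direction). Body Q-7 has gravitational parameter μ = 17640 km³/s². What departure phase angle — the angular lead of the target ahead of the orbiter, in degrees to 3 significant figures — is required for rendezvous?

φ = 103°

Transfer-ellipse semi-major axis a_t = (r₁ + r₂)/2 = (5010 + 37600)/2 = 21305 km.
The half-period of the transfer ellipse is t = π√(a_t³/μ) = 73556.81 s.
Target angular speed ω₂ = √(μ/r₂³) = 1.821661×10^-5 rad/s.
Angle swept by the target during transfer: ω₂·t = 1.33996 rad = 76.77°.
Arrival is 180° from departure on the ellipse, so φ = 180° − 76.77° = 103°.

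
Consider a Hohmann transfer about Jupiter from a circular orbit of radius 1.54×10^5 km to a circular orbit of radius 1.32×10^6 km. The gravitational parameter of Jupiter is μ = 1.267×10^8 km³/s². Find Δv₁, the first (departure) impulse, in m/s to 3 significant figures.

Transfer-ellipse semi-major axis a_t = (r₁ + r₂)/2 = (1.540×10^5 + 1.320×10^6)/2 = 7.370×10^5 km.
On the circular orbit at r = 1.540×10^5 km, v_c = √(μ/r) = 28.683 km/s.
Vis-viva on the transfer ellipse at r = 1.540×10^5 km gives v_t = √[μ(2/r − 1/a_t)] = 38.387 km/s.
Δv₁ = |v_t − v_c| = |38.387 − 28.683| = 9.704 km/s.

Δv₁ = 9700 m/s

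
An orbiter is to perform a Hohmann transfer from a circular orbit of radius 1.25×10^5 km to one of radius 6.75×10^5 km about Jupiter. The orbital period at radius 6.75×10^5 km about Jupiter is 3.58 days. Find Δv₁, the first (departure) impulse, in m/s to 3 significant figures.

From Kepler's third law T² = 4π²r³/μ at r = 6.75×10^5 km, T = 3.58 days = 3.58 × 86400 s = 3.09312×10^5 s: μ = 4π²r³/T² = 1.26905×10^8 km³/s².
Transfer-ellipse semi-major axis a_t = (r₁ + r₂)/2 = (1.250×10^5 + 6.750×10^5)/2 = 4.000×10^5 km.
On the circular orbit at r = 1.250×10^5 km, v_c = √(μ/r) = 31.863 km/s.
Transfer-orbit speed at the same r (vis-viva, a = a_t): v_t = √[μ(2/r − 1/a_t)] = 41.391 km/s.
Δv₁ = |v_t − v_c| = |41.391 − 31.863| = 9.528 km/s.

Δv₁ = 9530 m/s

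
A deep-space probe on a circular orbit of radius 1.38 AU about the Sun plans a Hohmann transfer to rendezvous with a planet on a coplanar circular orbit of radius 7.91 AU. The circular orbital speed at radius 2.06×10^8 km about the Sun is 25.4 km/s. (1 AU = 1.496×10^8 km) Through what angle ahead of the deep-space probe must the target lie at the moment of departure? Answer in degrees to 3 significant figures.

φ = 99.0°

From the circular-orbit relation v² = μ/r at r = 2.06×10^8 km: μ = v²r = (25.4)² × 2.06×10^8 = 1.32903×10^11 km³/s².
In km: r₁ = 1.38 × 1.496×10^8 = 2.06448×10^8 km; r₂ = 7.91 × 1.496×10^8 = 1.183336×10^9 km.
Transfer-ellipse semi-major axis a_t = (r₁ + r₂)/2 = (2.06448×10^8 + 1.183336×10^9)/2 = 6.94892×10^8 km.
Transfer time t = π√(a_t³/μ) = 1.57855×10^8 s.
Target angular speed ω₂ = √(μ/r₂³) = 8.95582×10^-9 rad/s.
Angle swept by the target during transfer: ω₂·t = 1.4137 rad = 81.00°.
Arrival is 180° from departure on the ellipse, so φ = 180° − 81.00° = 99.0°.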